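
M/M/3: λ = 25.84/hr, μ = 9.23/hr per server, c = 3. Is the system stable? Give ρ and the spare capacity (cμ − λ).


Total capacity cμ = 3·9.23 = 27.69/hr
ρ = λ/(cμ) = 25.84/27.69 = 0.9332
Stable ⇔ ρ < 1: YES
Spare capacity = cμ − λ = 27.69 − 25.84 = 1.85/hr

Final: ρ = 0.9332; stable; margin = 1.85/hr


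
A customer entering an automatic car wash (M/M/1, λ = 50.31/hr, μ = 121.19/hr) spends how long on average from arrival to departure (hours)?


W = 1/(μ−λ) = 1/(121.19 − 50.31) = 1/70.88 = 0.01411 hr

Final: 0.01411 hr


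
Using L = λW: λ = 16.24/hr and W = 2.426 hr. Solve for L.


L = λW = 16.24·2.426 = 39.3982

Final: 39.3982


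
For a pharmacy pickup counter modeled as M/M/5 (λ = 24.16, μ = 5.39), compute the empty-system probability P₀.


a = λ/μ = 24.16/5.39 = 4.4824; ρ = a/c = 0.8965
Σ_{k=0}^{4} a^k/k! (terms k=0..4) = 1.00000 + 4.48237 + 10.04584 + 15.00974 + 16.81982 = 47.35778
Tail: a^5/(5!(1−ρ)) = 1809.42599/(120·0.1035) = 145.65123
P₀ = 1/(47.35778 + 145.65123) = 1/193.00901 = 0.005181

Final: 0.005181


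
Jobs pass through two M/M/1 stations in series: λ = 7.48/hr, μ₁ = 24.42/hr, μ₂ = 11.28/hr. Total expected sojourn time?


Each node sees arrival rate λ = 7.48/hr (tandem ⇒ throughput preserved).
W₁ = 1/(μ₁−λ) = 1/(24.42−7.48) = 0.05903 hr
W₂ = 1/(μ₂−λ) = 1/(11.28−7.48) = 0.26316 hr
W_total = W₁ + W₂ = 0.05903 + 0.26316 = 0.32219 hr

Final: 0.32219 hr


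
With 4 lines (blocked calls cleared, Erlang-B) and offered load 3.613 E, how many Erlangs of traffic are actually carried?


B(4,3.613) = 0.272027 (Erlang-B)
Carried load = a(1 − B) = 3.613·(1 − 0.272027) = 3.613·0.727973 = 2.6302 E

Final: 2.6302 Erlangs


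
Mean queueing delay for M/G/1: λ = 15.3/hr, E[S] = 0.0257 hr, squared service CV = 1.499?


ρ = λ·E[S] = 15.3·0.0257 = 0.3932
E[S²] = E[S]²(1+C_s²) = 0.0257²·(1+1.499) = 0.001651
Wq = λ·E[S²]/(2(1−ρ)) = 15.3·0.001651/(2·0.6068) = 0.02081 hr

Final: 0.02081 hr


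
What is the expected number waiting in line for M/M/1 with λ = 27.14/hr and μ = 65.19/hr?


ρ = 27.14/65.19 = 0.4163
Lq = ρ²/(1−ρ) = 0.1733/0.5837 = 0.2970

Final: 0.2970


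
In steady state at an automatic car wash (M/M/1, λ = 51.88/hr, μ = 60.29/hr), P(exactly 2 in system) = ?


ρ = 51.88/60.29 = 0.8605
P_n = (1−ρ)·ρ^n = (1 − 0.8605)·0.8605^2 = 0.1395·0.740473 = 0.103290

Final: 0.103290


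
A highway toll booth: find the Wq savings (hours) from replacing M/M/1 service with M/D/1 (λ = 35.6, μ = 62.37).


ρ = 35.6/62.37 = 0.5708
Wq(M/M/1) = ρ/(μ−λ) = 0.5708/26.77 = 0.02132 hr
Wq(M/D/1) = ρ/(2(μ−λ)) = 0.01066 hr
Savings = 0.02132 − 0.01066 = 0.01066 hr

Final: 0.01066 hr


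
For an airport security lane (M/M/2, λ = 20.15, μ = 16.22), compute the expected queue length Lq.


a = λ/μ = 1.2423; ρ = a/2 = 0.6211
P₀ = 0.233695
Lq = P₀·a^c·ρ / (c!·(1−ρ)²) = 0.233695·1.54329·0.6211/(2·0.14353)
= 0.78040

Final: 0.78040


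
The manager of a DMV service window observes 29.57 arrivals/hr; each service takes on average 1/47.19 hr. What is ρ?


ρ = λ/μ = 29.57/47.19 = 0.6266

Final: 0.6266


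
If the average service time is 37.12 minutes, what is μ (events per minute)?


μ = 1/(service time) in consistent units.
1 minute = 1 min, so μ = 1/37.12 = 0.02694 per minute

Final: 0.02694 /min


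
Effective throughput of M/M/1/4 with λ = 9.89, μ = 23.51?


ρ = 0.4207; P_K = (1−ρ)ρ^4/(1−ρ^5) = 0.018385
λ_eff = λ(1 − P_K) = 9.89·(1 − 0.018385) = 9.89·0.981615 = 9.7082 /hr

Final: 9.7082 /hr


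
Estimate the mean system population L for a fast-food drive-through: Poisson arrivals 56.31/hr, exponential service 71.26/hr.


ρ = λ/μ = 56.31/71.26 = 0.7902
L = ρ/(1−ρ) = 0.7902/(1 − 0.7902) = 0.7902/0.2098 = 3.7666

Final: 3.7666


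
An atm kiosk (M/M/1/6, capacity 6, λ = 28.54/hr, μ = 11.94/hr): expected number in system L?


ρ = 28.54/11.94 = 2.3903
L = ρ[1 − (K+1)ρ^K + Kρ^(K+1)] / [(1−ρ)(1−ρ^(K+1))]
Numerator: 2.3903·(1 − 7·186.508166 + 6·445.807627) = 3275.379946
Denominator: (-1.3903)·(-444.807627) = 618.409263
L = 3275.379946/618.409263 = 5.2965

Final: 5.2965


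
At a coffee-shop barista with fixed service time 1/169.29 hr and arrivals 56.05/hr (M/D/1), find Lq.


ρ = 56.05/169.29 = 0.3311
M/D/1: Lq = ρ²/(2(1−ρ)) = 0.1096/(2·0.6689) = 0.08194

Final: 0.08194


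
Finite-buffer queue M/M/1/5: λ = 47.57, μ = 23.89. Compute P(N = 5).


ρ = λ/μ = 47.57/23.89 = 1.9912
P_K = (1−ρ)ρ^K/(1−ρ^(K+1)) = (-0.9912·31.302931)/(1 − 62.330701)
= -31.027770/-61.330701 = 0.505909

Final: 0.505909


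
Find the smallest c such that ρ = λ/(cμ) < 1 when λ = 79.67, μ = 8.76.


Stability requires cμ > λ ⇔ c > λ/μ.
λ/μ = 79.67/8.76 = 9.0947
Minimum integer c = ⌊9.0947⌋ + 1 = 10
Check: 10·8.76 = 87.60 > 79.67, while 9·8.76 = 78.84 ≤ 79.67

Final: 10 servers


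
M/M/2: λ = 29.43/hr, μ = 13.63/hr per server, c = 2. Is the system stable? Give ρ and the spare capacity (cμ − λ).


Total capacity cμ = 2·13.63 = 27.26/hr
ρ = λ/(cμ) = 29.43/27.26 = 1.0796
Stable ⇔ ρ < 1: NO
Spare capacity = cμ − λ = 27.26 − 29.43 = -2.17/hr

Final: ρ = 1.0796; unstable; margin = -2.17/hr


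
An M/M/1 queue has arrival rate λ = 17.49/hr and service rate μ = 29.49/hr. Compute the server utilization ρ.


ρ = λ/μ = 17.49/29.49 = 0.5931

Final: 0.5931


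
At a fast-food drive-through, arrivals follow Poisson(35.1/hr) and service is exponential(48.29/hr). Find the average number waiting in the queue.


ρ = 35.1/48.29 = 0.7269
Lq = ρ²/(1−ρ) = 0.5283/0.2731 = 1.9342

Final: 1.9342


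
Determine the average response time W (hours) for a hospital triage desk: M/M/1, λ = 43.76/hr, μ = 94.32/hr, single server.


W = 1/(μ−λ) = 1/(94.32 − 43.76) = 1/50.56 = 0.01978 hr

Final: 0.01978 hr


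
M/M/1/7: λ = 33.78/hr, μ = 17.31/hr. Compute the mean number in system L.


ρ = 33.78/17.31 = 1.9515
L = ρ[1 − (K+1)ρ^K + Kρ^(K+1)] / [(1−ρ)(1−ρ^(K+1))]
Numerator: 1.9515·(1 − 8·107.779966 + 7·210.329708) = 1192.483234
Denominator: (-0.9515)·(-209.329708) = 199.171594
L = 1192.483234/199.171594 = 5.9872

Final: 5.9872


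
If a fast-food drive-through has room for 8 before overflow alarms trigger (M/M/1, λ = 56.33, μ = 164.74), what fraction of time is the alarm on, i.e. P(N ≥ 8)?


ρ = 56.33/164.74 = 0.3419
P(N ≥ n) = ρ^n = 0.3419^8 = 0.0001869

Final: 0.0001869


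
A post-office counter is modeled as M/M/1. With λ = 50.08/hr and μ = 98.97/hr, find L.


ρ = λ/μ = 50.08/98.97 = 0.5060
L = ρ/(1−ρ) = 0.5060/(1 − 0.5060) = 0.5060/0.4940 = 1.0243

Final: 1.0243


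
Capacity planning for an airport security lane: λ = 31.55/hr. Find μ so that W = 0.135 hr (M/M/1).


W = 1/(μ−λ) ⇒ μ − λ = 1/W = 1/0.135 = 7.4074
μ = λ + 1/W = 31.55 + 7.4074 = 38.9574 per hr

Final: 38.9574 /hr


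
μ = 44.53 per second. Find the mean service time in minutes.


Mean service time = 1/μ = 1/44.53 second = 0.02246 second
In minutes: 0.02246 × 0.0166667 = 0.0003743 min

Final: 0.0003743 min


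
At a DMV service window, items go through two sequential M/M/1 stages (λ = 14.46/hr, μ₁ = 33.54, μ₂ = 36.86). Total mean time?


Each node sees arrival rate λ = 14.46/hr (tandem ⇒ throughput preserved).
W₁ = 1/(μ₁−λ) = 1/(33.54−14.46) = 0.05241 hr
W₂ = 1/(μ₂−λ) = 1/(36.86−14.46) = 0.04464 hr
W_total = W₁ + W₂ = 0.05241 + 0.04464 = 0.09705 hr

Final: 0.09705 hr


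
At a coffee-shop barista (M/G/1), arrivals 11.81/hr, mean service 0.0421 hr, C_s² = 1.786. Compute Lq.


ρ = λ·E[S] = 11.81·0.0421 = 0.4972
Lq = ρ²(1+C_s²)/(2(1−ρ)) = 0.2472·(1+1.786)/(2·0.5028)
= 0.2472·2.7860/1.0056 = 0.68489

Final: 0.68489


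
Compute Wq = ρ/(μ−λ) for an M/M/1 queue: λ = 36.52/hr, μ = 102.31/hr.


ρ = 36.52/102.31 = 0.3570
Wq = ρ/(μ−λ) = 0.3570/(102.31 − 36.52) = 0.3570/65.79 = 0.005426 hr

Final: 0.005426 hr


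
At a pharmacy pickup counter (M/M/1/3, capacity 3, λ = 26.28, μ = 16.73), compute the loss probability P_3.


ρ = λ/μ = 26.28/16.73 = 1.5708
P_K = (1−ρ)ρ^K/(1−ρ^(K+1)) = (-0.5708·3.876040)/(1 − 6.088603)
= -2.212563/-5.088603 = 0.434808

Final: 0.434808


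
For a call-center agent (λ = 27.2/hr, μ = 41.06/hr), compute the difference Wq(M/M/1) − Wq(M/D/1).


ρ = 27.2/41.06 = 0.6624
Wq(M/M/1) = ρ/(μ−λ) = 0.6624/13.86 = 0.04780 hr
Wq(M/D/1) = ρ/(2(μ−λ)) = 0.02390 hr
Savings = 0.04780 − 0.02390 = 0.02390 hr

Final: 0.02390 hr


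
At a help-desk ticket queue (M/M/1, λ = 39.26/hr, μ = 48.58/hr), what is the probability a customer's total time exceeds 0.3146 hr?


W ~ Exponential(μ−λ) for M/M/1.
μ − λ = 48.58 − 39.26 = 9.3200
P(W > t) = e^{−(μ−λ)t} = e^{−2.9321} = 0.053287

Final: 0.053287


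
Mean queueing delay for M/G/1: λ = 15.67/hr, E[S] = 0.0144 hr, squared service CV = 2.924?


ρ = λ·E[S] = 15.67·0.0144 = 0.2256
E[S²] = E[S]²(1+C_s²) = 0.0144²·(1+2.924) = 0.0008137
Wq = λ·E[S²]/(2(1−ρ)) = 15.67·0.0008137/(2·0.7744) = 0.008233 hr

Final: 0.008233 hr


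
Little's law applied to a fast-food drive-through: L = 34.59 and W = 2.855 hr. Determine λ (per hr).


λ = L/W = 34.59/2.855 = 12.1156 /hr

Final: 12.1156 /hr


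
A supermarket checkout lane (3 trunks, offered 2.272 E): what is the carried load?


B(3,2.272) = 0.250353 (Erlang-B)
Carried load = a(1 − B) = 2.272·(1 − 0.250353) = 2.272·0.749647 = 1.7032 E

Final: 1.7032 Erlangs


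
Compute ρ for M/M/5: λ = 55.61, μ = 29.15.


ρ = λ/(cμ) = 55.61/(5·29.15) = 55.61/145.75 = 0.3815

Final: 0.3815


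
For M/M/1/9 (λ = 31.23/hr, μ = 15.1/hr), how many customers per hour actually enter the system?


ρ = 2.0682; P_K = (1−ρ)ρ^9/(1−ρ^10) = 0.516851
λ_eff = λ(1 − P_K) = 31.23·(1 − 0.516851) = 31.23·0.483149 = 15.0887 /hr

Final: 15.0887 /hr


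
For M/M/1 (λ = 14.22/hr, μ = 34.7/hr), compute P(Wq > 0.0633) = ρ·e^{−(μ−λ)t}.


ρ = 14.22/34.7 = 0.4098
P(Wq > t) = ρ·e^{−(μ−λ)t} = 0.4098·e^{−1.2964}
= 0.4098·0.273519 = 0.112088

Final: 0.112088


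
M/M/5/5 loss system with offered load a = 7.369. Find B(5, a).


B(c,a) = (a^c/c!) / Σ_{k=0}^{c} a^k/k!
a^5/5! = 181.076269
Σ terms (k=0..5): 1.00000 + 7.36900 + 27.15108 + 66.69210 + 122.86353 + 181.07627 = 406.151982
B = 181.076269/406.151982 = 0.445834

Final: 0.445834


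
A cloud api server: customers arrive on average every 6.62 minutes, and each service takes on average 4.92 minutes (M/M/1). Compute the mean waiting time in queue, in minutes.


λ = 60/6.62 = 9.0634 /hr
μ = 60/4.92 = 12.1951 /hr
ρ = λ/μ = 9.0634/12.1951 = 0.7432
Wq = ρ/(μ−λ) = 0.7432/(12.1951−9.0634) = 0.23732 hr
In minutes: 0.23732·60 = 14.239 min

Final: 14.239 min


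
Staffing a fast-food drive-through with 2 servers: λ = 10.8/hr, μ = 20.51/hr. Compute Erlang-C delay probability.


a = λ/μ = 0.5266; ρ = a/2 = 0.2633
P₀ = 0.583173 (from M/M/c formula)
C(c,a) = [a^c/(c!(1−ρ))]·P₀ = [0.27728/(2·0.7367)]·0.583173
= 0.18819·0.583173 = 0.109745

Final: 0.109745


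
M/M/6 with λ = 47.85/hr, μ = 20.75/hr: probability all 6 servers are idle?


a = λ/μ = 47.85/20.75 = 2.3060; ρ = a/c = 0.3843
Σ_{k=0}^{5} a^k/k! (terms k=0..5) = 1.00000 + 2.30602 + 2.65887 + 2.04381 + 1.17827 + 0.54342 = 9.73040
Tail: a^6/(6!(1−ρ)) = 150.37756/(720·0.6157) = 0.33924
P₀ = 1/(9.73040 + 0.33924) = 1/10.06964 = 0.099308

Final: 0.099308


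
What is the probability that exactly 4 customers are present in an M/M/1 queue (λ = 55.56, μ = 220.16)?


ρ = 55.56/220.16 = 0.2524
P_n = (1−ρ)·ρ^n = (1 − 0.2524)·0.2524^4 = 0.7476·0.004056 = 0.003032

Final: 0.003032


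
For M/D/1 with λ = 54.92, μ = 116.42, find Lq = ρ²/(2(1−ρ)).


ρ = 54.92/116.42 = 0.4717
M/D/1: Lq = ρ²/(2(1−ρ)) = 0.2225/(2·0.5283) = 0.21063

Final: 0.21063


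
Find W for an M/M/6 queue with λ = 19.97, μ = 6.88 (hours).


a = 2.9026; ρ = 0.4838; P₀ = 0.054128
Lq = P₀·a^c·ρ/(c!(1−ρ)²) = 0.08162
Wq = Lq/λ = 0.08162/19.97 = 0.004087 hr
W = Wq + 1/μ = 0.004087 + 0.14535 = 0.14944 hr

Final: 0.14944 hr


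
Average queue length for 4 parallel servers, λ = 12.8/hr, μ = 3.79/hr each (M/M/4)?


a = λ/μ = 3.3773; ρ = a/4 = 0.8443
P₀ = 0.019484
Lq = P₀·a^c·ρ / (c!·(1−ρ)²) = 0.019484·130.10172·0.8443/(24·0.02423)
= 3.67996

Final: 3.67996


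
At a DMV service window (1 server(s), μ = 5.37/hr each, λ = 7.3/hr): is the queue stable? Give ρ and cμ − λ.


Total capacity cμ = 1·5.37 = 5.37/hr
ρ = λ/(cμ) = 7.3/5.37 = 1.3594
Stable ⇔ ρ < 1: NO
Spare capacity = cμ − λ = 5.37 − 7.3 = -1.93/hr

Final: ρ = 1.3594; unstable; margin = -1.93/hr


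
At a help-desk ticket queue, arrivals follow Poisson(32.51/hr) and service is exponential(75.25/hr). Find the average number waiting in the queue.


ρ = 32.51/75.25 = 0.4320
Lq = ρ²/(1−ρ) = 0.1866/0.5680 = 0.3286

Final: 0.3286


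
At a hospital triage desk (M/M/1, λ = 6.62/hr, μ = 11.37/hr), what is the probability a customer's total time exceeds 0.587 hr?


W ~ Exponential(μ−λ) for M/M/1.
μ − λ = 11.37 − 6.62 = 4.7500
P(W > t) = e^{−(μ−λ)t} = e^{−2.7882} = 0.061529

Final: 0.061529


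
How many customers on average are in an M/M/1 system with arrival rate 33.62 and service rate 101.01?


ρ = λ/μ = 33.62/101.01 = 0.3328
L = ρ/(1−ρ) = 0.3328/(1 − 0.3328) = 0.3328/0.6672 = 0.4989

Final: 0.4989


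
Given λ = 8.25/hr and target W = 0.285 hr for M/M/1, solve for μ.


W = 1/(μ−λ) ⇒ μ − λ = 1/W = 1/0.285 = 3.5088
μ = λ + 1/W = 8.25 + 3.5088 = 11.7588 per hr

Final: 11.7588 /hr


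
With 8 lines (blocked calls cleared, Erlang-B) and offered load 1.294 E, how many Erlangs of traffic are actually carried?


B(8,1.294) = 0.00005345 (Erlang-B)
Carried load = a(1 − B) = 1.294·(1 − 0.00005345) = 1.294·0.999947 = 1.2939 E

Final: 1.2939 Erlangs


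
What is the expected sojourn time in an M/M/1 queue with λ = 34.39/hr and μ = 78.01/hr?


W = 1/(μ−λ) = 1/(78.01 − 34.39) = 1/43.62 = 0.02293 hr

Final: 0.02293 hr


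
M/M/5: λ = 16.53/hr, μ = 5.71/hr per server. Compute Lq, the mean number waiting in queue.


a = λ/μ = 2.8949; ρ = a/5 = 0.5790
P₀ = 0.052412
Lq = P₀·a^c·ρ / (c!·(1−ρ)²) = 0.052412·203.32170·0.5790/(120·0.17725)
= 0.29007

Final: 0.29007


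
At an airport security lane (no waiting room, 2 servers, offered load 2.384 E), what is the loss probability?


B(c,a) = (a^c/c!) / Σ_{k=0}^{c} a^k/k!
a^2/2! = 2.841728
Σ terms (k=0..2): 1.00000 + 2.38400 + 2.84173 = 6.225728
B = 2.841728/6.225728 = 0.456449

Final: 0.456449


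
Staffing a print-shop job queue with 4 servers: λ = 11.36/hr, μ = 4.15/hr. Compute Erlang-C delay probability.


a = λ/μ = 2.7373; ρ = a/4 = 0.6843
P₀ = 0.054604 (from M/M/c formula)
C(c,a) = [a^c/(c!(1−ρ))]·P₀ = [56.14627/(24·0.3157)]·0.054604
= 7.41117·0.054604 = 0.404681

Final: 0.404681


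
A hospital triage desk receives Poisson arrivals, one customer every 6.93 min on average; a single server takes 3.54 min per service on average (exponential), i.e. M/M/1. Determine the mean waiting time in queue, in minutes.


λ = 60/6.93 = 8.6580 /hr
μ = 60/3.54 = 16.9492 /hr
ρ = λ/μ = 8.6580/16.9492 = 0.5108
Wq = ρ/(μ−λ) = 0.5108/(16.9492−8.6580) = 0.06161 hr
In minutes: 0.06161·60 = 3.697 min

Final: 3.697 min


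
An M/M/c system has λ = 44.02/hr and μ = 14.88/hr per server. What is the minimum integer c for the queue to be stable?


Stability requires cμ > λ ⇔ c > λ/μ.
λ/μ = 44.02/14.88 = 2.9583
Minimum integer c = ⌊2.9583⌋ + 1 = 3
Check: 3·14.88 = 44.64 > 44.02, while 2·14.88 = 29.76 ≤ 44.02

Final: 3 servers


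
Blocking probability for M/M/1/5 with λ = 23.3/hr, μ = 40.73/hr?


ρ = λ/μ = 23.3/40.73 = 0.5721
P_K = (1−ρ)ρ^K/(1−ρ^(K+1)) = (0.4279·0.061264)/(1 − 0.035047)
= 0.026217/0.964953 = 0.027170

Final: 0.027170


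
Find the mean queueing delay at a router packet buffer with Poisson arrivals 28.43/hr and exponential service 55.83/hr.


ρ = 28.43/55.83 = 0.5092
Wq = ρ/(μ−λ) = 0.5092/(55.83 − 28.43) = 0.5092/27.40 = 0.01858 hr

Final: 0.01858 hr


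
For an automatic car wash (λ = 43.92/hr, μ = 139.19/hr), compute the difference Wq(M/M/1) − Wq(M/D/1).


ρ = 43.92/139.19 = 0.3155
Wq(M/M/1) = ρ/(μ−λ) = 0.3155/95.27 = 0.003312 hr
Wq(M/D/1) = ρ/(2(μ−λ)) = 0.001656 hr
Savings = 0.003312 − 0.001656 = 0.001656 hr

Final: 0.001656 hr


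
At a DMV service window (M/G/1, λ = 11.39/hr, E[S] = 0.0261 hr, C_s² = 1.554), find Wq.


ρ = λ·E[S] = 11.39·0.0261 = 0.2973
E[S²] = E[S]²(1+C_s²) = 0.0261²·(1+1.554) = 0.001740
Wq = λ·E[S²]/(2(1−ρ)) = 11.39·0.001740/(2·0.7027) = 0.01410 hr

Final: 0.01410 hr


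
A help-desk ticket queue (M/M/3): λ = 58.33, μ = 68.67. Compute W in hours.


a = 0.8494; ρ = 0.2831; P₀ = 0.425048
Lq = P₀·a^c·ρ/(c!(1−ρ)²) = 0.02392
Wq = Lq/λ = 0.02392/58.33 = 0.0004101 hr
W = Wq + 1/μ = 0.0004101 + 0.01456 = 0.01497 hr

Final: 0.01497 hr


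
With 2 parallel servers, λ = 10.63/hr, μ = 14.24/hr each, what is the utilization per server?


ρ = λ/(cμ) = 10.63/(2·14.24) = 10.63/28.48 = 0.3732

Final: 0.3732


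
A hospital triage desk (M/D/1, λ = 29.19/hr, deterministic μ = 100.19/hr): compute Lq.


ρ = 29.19/100.19 = 0.2913
M/D/1: Lq = ρ²/(2(1−ρ)) = 0.08488/(2·0.7087) = 0.05989

Final: 0.05989


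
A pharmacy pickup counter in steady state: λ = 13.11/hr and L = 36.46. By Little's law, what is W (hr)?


W = L/λ = 36.46/13.11 = 2.7811 hr

Final: 2.7811 hr


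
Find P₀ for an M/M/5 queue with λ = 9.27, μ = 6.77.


a = λ/μ = 9.27/6.77 = 1.3693; ρ = a/c = 0.2739
Σ_{k=0}^{4} a^k/k! (terms k=0..4) = 1.00000 + 1.36928 + 0.93746 + 0.42788 + 0.14647 = 3.88109
Tail: a^5/(5!(1−ρ)) = 4.81344/(120·0.7261) = 0.05524
P₀ = 1/(3.88109 + 0.05524) = 1/3.93633 = 0.254044

Final: 0.254044


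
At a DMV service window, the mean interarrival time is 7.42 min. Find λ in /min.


λ = 1/(interarrival time) in consistent units.
1 minute = 1 min, so λ = 1/7.42 = 0.1348 per minute

Final: 0.1348 /min


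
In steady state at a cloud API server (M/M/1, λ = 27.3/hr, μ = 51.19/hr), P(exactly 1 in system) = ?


ρ = 27.3/51.19 = 0.5333
P_n = (1−ρ)·ρ^n = (1 − 0.5333)·0.5333^1 = 0.4667·0.533307 = 0.248891

Final: 0.248891


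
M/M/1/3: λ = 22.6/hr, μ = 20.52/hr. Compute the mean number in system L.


ρ = 22.6/20.52 = 1.1014
L = ρ[1 − (K+1)ρ^K + Kρ^(K+1)] / [(1−ρ)(1−ρ^(K+1))]
Numerator: 1.1014·(1 − 4·1.335959 + 3·1.471378) = 0.077423
Denominator: (-0.1014)·(-0.471378) = 0.047781
L = 0.077423/0.047781 = 1.6204

Final: 1.6204


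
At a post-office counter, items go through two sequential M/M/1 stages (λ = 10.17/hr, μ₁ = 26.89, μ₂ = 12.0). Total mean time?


Each node sees arrival rate λ = 10.17/hr (tandem ⇒ throughput preserved).
W₁ = 1/(μ₁−λ) = 1/(26.89−10.17) = 0.05981 hr
W₂ = 1/(μ₂−λ) = 1/(12.0−10.17) = 0.54645 hr
W_total = W₁ + W₂ = 0.05981 + 0.54645 = 0.60626 hr

Final: 0.60626 hr


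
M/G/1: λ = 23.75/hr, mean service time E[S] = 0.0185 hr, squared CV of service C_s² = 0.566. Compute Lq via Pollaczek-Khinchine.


ρ = λ·E[S] = 23.75·0.0185 = 0.4394
Lq = ρ²(1+C_s²)/(2(1−ρ)) = 0.1931·(1+0.566)/(2·0.5606)
= 0.1931·1.5660/1.1213 = 0.26962

Final: 0.26962


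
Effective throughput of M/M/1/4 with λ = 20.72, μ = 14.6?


ρ = 1.4192; P_K = (1−ρ)ρ^4/(1−ρ^5) = 0.357460
λ_eff = λ(1 − P_K) = 20.72·(1 − 0.357460) = 20.72·0.642540 = 13.3134 /hr

Final: 13.3134 /hr


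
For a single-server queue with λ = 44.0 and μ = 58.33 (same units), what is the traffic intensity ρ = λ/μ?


ρ = λ/μ = 44.0/58.33 = 0.7543

Final: 0.7543


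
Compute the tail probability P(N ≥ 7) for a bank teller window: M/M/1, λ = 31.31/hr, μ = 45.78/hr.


ρ = 31.31/45.78 = 0.6839
P(N ≥ n) = ρ^n = 0.6839^7 = 0.069992

Final: 0.069992


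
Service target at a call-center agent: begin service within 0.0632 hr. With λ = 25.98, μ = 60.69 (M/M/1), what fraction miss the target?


ρ = 25.98/60.69 = 0.4281
P(Wq > t) = ρ·e^{−(μ−λ)t} = 0.4281·e^{−2.1937}
= 0.4281·0.111507 = 0.047733

Final: 0.047733


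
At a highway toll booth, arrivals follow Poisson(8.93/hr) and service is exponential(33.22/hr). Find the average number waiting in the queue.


ρ = 8.93/33.22 = 0.2688
Lq = ρ²/(1−ρ) = 0.07226/0.7312 = 0.09883

Final: 0.09883


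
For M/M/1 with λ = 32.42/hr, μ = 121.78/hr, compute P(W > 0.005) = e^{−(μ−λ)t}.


W ~ Exponential(μ−λ) for M/M/1.
μ − λ = 121.78 − 32.42 = 89.3600
P(W > t) = e^{−(μ−λ)t} = e^{−0.4468} = 0.639672

Final: 0.639672


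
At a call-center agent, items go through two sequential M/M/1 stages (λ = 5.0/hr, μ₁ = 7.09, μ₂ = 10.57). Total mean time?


Each node sees arrival rate λ = 5.0/hr (tandem ⇒ throughput preserved).
W₁ = 1/(μ₁−λ) = 1/(7.09−5.0) = 0.47847 hr
W₂ = 1/(μ₂−λ) = 1/(10.57−5.0) = 0.17953 hr
W_total = W₁ + W₂ = 0.47847 + 0.17953 = 0.65800 hr

Final: 0.65800 hr


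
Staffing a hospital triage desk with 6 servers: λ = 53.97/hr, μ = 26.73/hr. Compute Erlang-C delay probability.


a = λ/μ = 2.0191; ρ = a/6 = 0.3365
P₀ = 0.132570 (from M/M/c formula)
C(c,a) = [a^c/(c!(1−ρ))]·P₀ = [67.75179/(720·0.6635)]·0.132570
= 0.14183·0.132570 = 0.018802

Final: 0.018802


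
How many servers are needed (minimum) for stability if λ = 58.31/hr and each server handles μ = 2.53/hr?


Stability requires cμ > λ ⇔ c > λ/μ.
λ/μ = 58.31/2.53 = 23.0474
Minimum integer c = ⌊23.0474⌋ + 1 = 24
Check: 24·2.53 = 60.72 > 58.31, while 23·2.53 = 58.19 ≤ 58.31

Final: 24 servers


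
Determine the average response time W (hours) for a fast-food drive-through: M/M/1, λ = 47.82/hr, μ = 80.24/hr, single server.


W = 1/(μ−λ) = 1/(80.24 − 47.82) = 1/32.42 = 0.03085 hr

Final: 0.03085 hr


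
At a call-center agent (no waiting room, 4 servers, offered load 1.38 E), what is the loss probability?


B(c,a) = (a^c/c!) / Σ_{k=0}^{c} a^k/k!
a^4/4! = 0.151114
Σ terms (k=0..4): 1.00000 + 1.38000 + 0.95220 + 0.43801 + 0.15111 = 3.921326
B = 0.151114/3.921326 = 0.038536

Final: 0.038536


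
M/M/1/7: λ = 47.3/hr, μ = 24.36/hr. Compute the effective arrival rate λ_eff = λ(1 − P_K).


ρ = 1.9417; P_K = (1−ρ)ρ^7/(1−ρ^8) = 0.487402
λ_eff = λ(1 − P_K) = 47.3·(1 − 0.487402) = 47.3·0.512598 = 24.2459 /hr

Final: 24.2459 /hr


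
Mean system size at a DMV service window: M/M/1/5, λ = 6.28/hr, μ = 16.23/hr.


ρ = 6.28/16.23 = 0.3869
L = ρ[1 − (K+1)ρ^K + Kρ^(K+1)] / [(1−ρ)(1−ρ^(K+1))]
Numerator: 0.3869·(1 − 6·0.008674 + 5·0.003356) = 0.373294
Denominator: (0.6131)·(0.996644) = 0.611005
L = 0.373294/0.611005 = 0.6110

Final: 0.6110


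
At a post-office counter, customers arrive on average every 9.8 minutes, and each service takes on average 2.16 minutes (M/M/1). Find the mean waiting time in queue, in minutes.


λ = 60/9.8 = 6.1224 /hr
μ = 60/2.16 = 27.7778 /hr
ρ = λ/μ = 6.1224/27.7778 = 0.2204
Wq = ρ/(μ−λ) = 0.2204/(27.7778−6.1224) = 0.01018 hr
In minutes: 0.01018·60 = 0.6107 min

Final: 0.6107 min


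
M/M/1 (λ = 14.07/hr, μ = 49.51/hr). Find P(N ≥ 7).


ρ = 14.07/49.51 = 0.2842
P(N ≥ n) = ρ^n = 0.2842^7 = 0.0001497

Final: 0.0001497


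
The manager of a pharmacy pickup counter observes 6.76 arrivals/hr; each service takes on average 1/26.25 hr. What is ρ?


ρ = λ/μ = 6.76/26.25 = 0.2575

Final: 0.2575


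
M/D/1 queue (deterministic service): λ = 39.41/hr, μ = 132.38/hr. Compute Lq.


ρ = 39.41/132.38 = 0.2977
M/D/1: Lq = ρ²/(2(1−ρ)) = 0.08863/(2·0.7023) = 0.06310

Final: 0.06310


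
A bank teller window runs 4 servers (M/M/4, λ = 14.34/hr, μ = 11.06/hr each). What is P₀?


a = λ/μ = 14.34/11.06 = 1.2966; ρ = a/c = 0.3241
Σ_{k=0}^{3} a^k/k! (terms k=0..3) = 1.00000 + 1.29656 + 0.84054 + 0.36327 = 3.50037
Tail: a^4/(4!(1−ρ)) = 2.82603/(24·0.6759) = 0.17422
P₀ = 1/(3.50037 + 0.17422) = 1/3.67460 = 0.272139

Final: 0.272139


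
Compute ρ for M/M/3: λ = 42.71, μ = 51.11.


ρ = λ/(cμ) = 42.71/(3·51.11) = 42.71/153.33 = 0.2785

Final: 0.2785


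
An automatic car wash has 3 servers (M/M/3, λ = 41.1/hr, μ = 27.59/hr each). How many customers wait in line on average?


a = λ/μ = 1.4897; ρ = a/3 = 0.4966
P₀ = 0.213056
Lq = P₀·a^c·ρ / (c!·(1−ρ)²) = 0.213056·3.30575·0.4966/(6·0.25346)
= 0.22997

Final: 0.22997


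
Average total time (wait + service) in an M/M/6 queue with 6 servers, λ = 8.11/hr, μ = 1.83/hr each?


a = 4.4317; ρ = 0.7386; P₀ = 0.009967
Lq = P₀·a^c·ρ/(c!(1−ρ)²) = 1.13376
Wq = Lq/λ = 1.13376/8.11 = 0.13980 hr
W = Wq + 1/μ = 0.13980 + 0.54645 = 0.68625 hr

Final: 0.68625 hr


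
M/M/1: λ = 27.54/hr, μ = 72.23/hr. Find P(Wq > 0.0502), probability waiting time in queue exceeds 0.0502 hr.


ρ = 27.54/72.23 = 0.3813
P(Wq > t) = ρ·e^{−(μ−λ)t} = 0.3813·e^{−2.2434}
= 0.3813·0.106093 = 0.040451

Final: 0.040451


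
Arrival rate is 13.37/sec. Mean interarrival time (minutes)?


Mean interarrival time = 1/λ = 1/13.37 second = 0.07479 second
In minutes: 0.07479 × 0.0166667 = 0.001247 min

Final: 0.001247 min


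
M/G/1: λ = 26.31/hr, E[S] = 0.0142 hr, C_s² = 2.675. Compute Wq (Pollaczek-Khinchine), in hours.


ρ = λ·E[S] = 26.31·0.0142 = 0.3736
E[S²] = E[S]²(1+C_s²) = 0.0142²·(1+2.675) = 0.0007410
Wq = λ·E[S²]/(2(1−ρ)) = 26.31·0.0007410/(2·0.6264) = 0.01556 hr

Final: 0.01556 hr


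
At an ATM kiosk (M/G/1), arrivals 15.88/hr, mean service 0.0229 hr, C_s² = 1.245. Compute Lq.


ρ = λ·E[S] = 15.88·0.0229 = 0.3637
Lq = ρ²(1+C_s²)/(2(1−ρ)) = 0.1322·(1+1.245)/(2·0.6363)
= 0.1322·2.2450/1.2727 = 0.23327

Final: 0.23327


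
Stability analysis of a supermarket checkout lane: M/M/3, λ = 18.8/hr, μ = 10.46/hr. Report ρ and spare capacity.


Total capacity cμ = 3·10.46 = 31.38/hr
ρ = λ/(cμ) = 18.8/31.38 = 0.5991
Stable ⇔ ρ < 1: YES
Spare capacity = cμ − λ = 31.38 − 18.8 = 12.58/hr

Final: ρ = 0.5991; stable; margin = 12.58/hr


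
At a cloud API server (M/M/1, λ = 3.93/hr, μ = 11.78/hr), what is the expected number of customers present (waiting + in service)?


ρ = λ/μ = 3.93/11.78 = 0.3336
L = ρ/(1−ρ) = 0.3336/(1 − 0.3336) = 0.3336/0.6664 = 0.5006

Final: 0.5006


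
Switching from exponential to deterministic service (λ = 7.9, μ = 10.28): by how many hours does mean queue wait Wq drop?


ρ = 7.9/10.28 = 0.7685
Wq(M/M/1) = ρ/(μ−λ) = 0.7685/2.38 = 0.32289 hr
Wq(M/D/1) = ρ/(2(μ−λ)) = 0.16145 hr
Savings = 0.32289 − 0.16145 = 0.16145 hr

Final: 0.16145 hr


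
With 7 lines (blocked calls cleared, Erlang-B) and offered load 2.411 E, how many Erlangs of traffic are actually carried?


B(7,2.411) = 0.008460 (Erlang-B)
Carried load = a(1 − B) = 2.411·(1 − 0.008460) = 2.411·0.991540 = 2.3906 E

Final: 2.3906 Erlangs


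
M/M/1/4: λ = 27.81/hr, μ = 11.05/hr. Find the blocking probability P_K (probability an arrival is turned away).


ρ = λ/μ = 27.81/11.05 = 2.5167
P_K = (1−ρ)ρ^K/(1−ρ^(K+1)) = (-1.5167·40.119438)/(1 − 100.970279)
= -60.850840/-99.970279 = 0.608689

Final: 0.608689


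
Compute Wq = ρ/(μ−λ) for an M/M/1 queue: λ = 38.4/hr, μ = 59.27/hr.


ρ = 38.4/59.27 = 0.6479
Wq = ρ/(μ−λ) = 0.6479/(59.27 − 38.4) = 0.6479/20.87 = 0.03104 hr

Final: 0.03104 hr


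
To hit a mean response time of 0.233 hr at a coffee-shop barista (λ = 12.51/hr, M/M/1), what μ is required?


W = 1/(μ−λ) ⇒ μ − λ = 1/W = 1/0.233 = 4.2918
μ = λ + 1/W = 12.51 + 4.2918 = 16.8018 per hr

Final: 16.8018 /hr


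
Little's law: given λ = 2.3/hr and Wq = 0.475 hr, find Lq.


Lq = λWq = 2.3·0.475 = 1.0925

Final: 1.0925


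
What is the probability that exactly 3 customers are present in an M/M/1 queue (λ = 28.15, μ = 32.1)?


ρ = 28.15/32.1 = 0.8769
P_n = (1−ρ)·ρ^n = (1 − 0.8769)·0.8769^3 = 0.1231·0.674404 = 0.082987

Final: 0.082987


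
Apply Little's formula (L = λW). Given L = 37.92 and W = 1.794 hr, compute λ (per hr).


λ = L/W = 37.92/1.794 = 21.1371 /hr

Final: 21.1371 /hr


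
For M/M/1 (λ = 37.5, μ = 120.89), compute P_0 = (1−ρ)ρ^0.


ρ = 37.5/120.89 = 0.3102
P_n = (1−ρ)·ρ^n = (1 − 0.3102)·0.3102^0 = 0.6898·1.000000 = 0.689801

Final: 0.689801


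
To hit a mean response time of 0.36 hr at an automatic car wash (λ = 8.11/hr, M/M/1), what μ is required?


W = 1/(μ−λ) ⇒ μ − λ = 1/W = 1/0.36 = 2.7778
μ = λ + 1/W = 8.11 + 2.7778 = 10.8878 per hr

Final: 10.8878 /hr


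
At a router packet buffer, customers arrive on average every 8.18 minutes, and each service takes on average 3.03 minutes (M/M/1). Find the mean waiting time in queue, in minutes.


λ = 60/8.18 = 7.3350 /hr
μ = 60/3.03 = 19.8020 /hr
ρ = λ/μ = 7.3350/19.8020 = 0.3704
Wq = ρ/(μ−λ) = 0.3704/(19.8020−7.3350) = 0.02971 hr
In minutes: 0.02971·60 = 1.783 min

Final: 1.783 min


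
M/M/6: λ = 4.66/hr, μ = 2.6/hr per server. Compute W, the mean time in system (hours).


a = 1.7923; ρ = 0.2987; P₀ = 0.166449
Lq = P₀·a^c·ρ/(c!(1−ρ)²) = 0.004655
Wq = Lq/λ = 0.004655/4.66 = 0.0009989 hr
W = Wq + 1/μ = 0.0009989 + 0.38462 = 0.38561 hr

Final: 0.38561 hr


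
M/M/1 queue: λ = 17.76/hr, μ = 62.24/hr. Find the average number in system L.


ρ = λ/μ = 17.76/62.24 = 0.2853
L = ρ/(1−ρ) = 0.2853/(1 − 0.2853) = 0.2853/0.7147 = 0.3993

Final: 0.3993


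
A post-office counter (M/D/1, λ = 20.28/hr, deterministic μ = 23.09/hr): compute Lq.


ρ = 20.28/23.09 = 0.8783
M/D/1: Lq = ρ²/(2(1−ρ)) = 0.7714/(2·0.1217) = 3.16939

Final: 3.16939


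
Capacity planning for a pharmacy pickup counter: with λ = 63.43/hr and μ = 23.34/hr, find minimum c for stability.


Stability requires cμ > λ ⇔ c > λ/μ.
λ/μ = 63.43/23.34 = 2.7177
Minimum integer c = ⌊2.7177⌋ + 1 = 3
Check: 3·23.34 = 70.02 > 63.43, while 2·23.34 = 46.68 ≤ 63.43

Final: 3 servers


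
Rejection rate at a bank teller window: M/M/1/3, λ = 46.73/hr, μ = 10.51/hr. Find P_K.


ρ = λ/μ = 46.73/10.51 = 4.4462
P_K = (1−ρ)ρ^K/(1−ρ^(K+1)) = (-3.4462·87.898041)/(1 − 390.815932)
= -302.917891/-389.815932 = 0.777079

Final: 0.777079


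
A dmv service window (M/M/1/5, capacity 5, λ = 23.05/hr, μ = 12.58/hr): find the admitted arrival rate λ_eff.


ρ = 1.8323; P_K = (1−ρ)ρ^5/(1−ρ^6) = 0.466560
λ_eff = λ(1 − P_K) = 23.05·(1 − 0.466560) = 23.05·0.533440 = 12.2958 /hr

Final: 12.2958 /hr


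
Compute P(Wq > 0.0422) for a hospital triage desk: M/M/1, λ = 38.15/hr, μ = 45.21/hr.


ρ = 38.15/45.21 = 0.8438
P(Wq > t) = ρ·e^{−(μ−λ)t} = 0.8438·e^{−0.2979}
= 0.8438·0.742352 = 0.626426

Final: 0.626426


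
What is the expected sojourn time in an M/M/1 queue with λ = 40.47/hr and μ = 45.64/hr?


W = 1/(μ−λ) = 1/(45.64 − 40.47) = 1/5.17 = 0.1934 hr

Final: 0.1934 hr


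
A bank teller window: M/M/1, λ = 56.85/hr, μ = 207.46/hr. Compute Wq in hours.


ρ = 56.85/207.46 = 0.2740
Wq = ρ/(μ−λ) = 0.2740/(207.46 − 56.85) = 0.2740/150.61 = 0.001819 hr

Final: 0.001819 hr


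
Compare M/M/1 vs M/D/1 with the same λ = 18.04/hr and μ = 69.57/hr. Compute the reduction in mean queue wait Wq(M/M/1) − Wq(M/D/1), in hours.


ρ = 18.04/69.57 = 0.2593
Wq(M/M/1) = ρ/(μ−λ) = 0.2593/51.53 = 0.005032 hr
Wq(M/D/1) = ρ/(2(μ−λ)) = 0.002516 hr
Savings = 0.005032 − 0.002516 = 0.002516 hr

Final: 0.002516 hr


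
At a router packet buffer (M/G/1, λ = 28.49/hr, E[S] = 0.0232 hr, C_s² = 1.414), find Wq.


ρ = λ·E[S] = 28.49·0.0232 = 0.6610
E[S²] = E[S]²(1+C_s²) = 0.0232²·(1+1.414) = 0.001299
Wq = λ·E[S²]/(2(1−ρ)) = 28.49·0.001299/(2·0.3390) = 0.05459 hr

Final: 0.05459 hr


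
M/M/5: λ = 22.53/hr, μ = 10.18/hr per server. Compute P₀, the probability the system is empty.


a = λ/μ = 22.53/10.18 = 2.2132; ρ = a/c = 0.4426
Σ_{k=0}^{4} a^k/k! (terms k=0..4) = 1.00000 + 2.21316 + 2.44905 + 1.80671 + 0.99964 = 8.46856
Tail: a^5/(5!(1−ρ)) = 53.09664/(120·0.5574) = 0.79386
P₀ = 1/(8.46856 + 0.79386) = 1/9.26242 = 0.107963

Final: 0.107963


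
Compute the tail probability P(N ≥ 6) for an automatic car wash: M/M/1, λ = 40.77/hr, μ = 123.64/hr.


ρ = 40.77/123.64 = 0.3297
P(N ≥ n) = ρ^n = 0.3297^6 = 0.001286

Final: 0.001286


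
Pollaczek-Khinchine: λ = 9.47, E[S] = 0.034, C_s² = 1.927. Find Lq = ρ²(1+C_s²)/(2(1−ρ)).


ρ = λ·E[S] = 9.47·0.034 = 0.3220
Lq = ρ²(1+C_s²)/(2(1−ρ)) = 0.1037·(1+1.927)/(2·0.6780)
= 0.1037·2.9270/1.3560 = 0.22377

Final: 0.22377


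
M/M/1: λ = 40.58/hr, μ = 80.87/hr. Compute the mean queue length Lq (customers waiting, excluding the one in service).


ρ = 40.58/80.87 = 0.5018
Lq = ρ²/(1−ρ) = 0.2518/0.4982 = 0.5054

Final: 0.5054


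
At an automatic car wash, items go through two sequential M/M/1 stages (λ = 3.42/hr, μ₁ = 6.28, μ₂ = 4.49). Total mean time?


Each node sees arrival rate λ = 3.42/hr (tandem ⇒ throughput preserved).
W₁ = 1/(μ₁−λ) = 1/(6.28−3.42) = 0.34965 hr
W₂ = 1/(μ₂−λ) = 1/(4.49−3.42) = 0.93458 hr
W_total = W₁ + W₂ = 0.34965 + 0.93458 = 1.28423 hr

Final: 1.28423 hr


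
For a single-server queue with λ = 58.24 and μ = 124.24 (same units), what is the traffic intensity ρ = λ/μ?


ρ = λ/μ = 58.24/124.24 = 0.4688

Final: 0.4688


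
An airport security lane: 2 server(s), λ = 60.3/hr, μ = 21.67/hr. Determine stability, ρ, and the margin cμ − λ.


Total capacity cμ = 2·21.67 = 43.34/hr
ρ = λ/(cμ) = 60.3/43.34 = 1.3913
Stable ⇔ ρ < 1: NO
Spare capacity = cμ − λ = 43.34 − 60.3 = -16.96/hr

Final: ρ = 1.3913; unstable; margin = -16.96/hr


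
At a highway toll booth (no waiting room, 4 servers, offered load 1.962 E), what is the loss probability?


B(c,a) = (a^c/c!) / Σ_{k=0}^{c} a^k/k!
a^4/4! = 0.617426
Σ terms (k=0..4): 1.00000 + 1.96200 + 1.92472 + 1.25877 + 0.61743 = 6.762916
B = 0.617426/6.762916 = 0.091296

Final: 0.091296


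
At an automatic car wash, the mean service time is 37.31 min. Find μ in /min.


μ = 1/(service time) in consistent units.
1 minute = 1 min, so μ = 1/37.31 = 0.02680 per minute

Final: 0.02680 /min


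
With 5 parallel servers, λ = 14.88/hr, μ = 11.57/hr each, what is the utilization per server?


ρ = λ/(cμ) = 14.88/(5·11.57) = 14.88/57.85 = 0.2572

Final: 0.2572


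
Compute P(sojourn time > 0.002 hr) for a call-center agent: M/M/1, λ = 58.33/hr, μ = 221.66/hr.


W ~ Exponential(μ−λ) for M/M/1.
μ − λ = 221.66 − 58.33 = 163.3300
P(W > t) = e^{−(μ−λ)t} = e^{−0.3267} = 0.721329

Final: 0.721329


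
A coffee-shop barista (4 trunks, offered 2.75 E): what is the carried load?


B(4,2.75) = 0.178095 (Erlang-B)
Carried load = a(1 − B) = 2.75·(1 − 0.178095) = 2.75·0.821905 = 2.2602 E

Final: 2.2602 Erlangs


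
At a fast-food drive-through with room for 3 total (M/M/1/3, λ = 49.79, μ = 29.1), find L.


ρ = 49.79/29.1 = 1.7110
L = ρ[1 − (K+1)ρ^K + Kρ^(K+1)] / [(1−ρ)(1−ρ^(K+1))]
Numerator: 1.7110·(1 − 4·5.008958 + 3·8.570310) = 11.421070
Denominator: (-0.7110)·(-7.570310) = 5.382465
L = 11.421070/5.382465 = 2.1219

Final: 2.1219


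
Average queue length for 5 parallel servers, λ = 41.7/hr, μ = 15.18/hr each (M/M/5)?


a = λ/μ = 2.7470; ρ = a/5 = 0.5494
P₀ = 0.061573
Lq = P₀·a^c·ρ / (c!·(1−ρ)²) = 0.061573·156.43049·0.5494/(120·0.20303)
= 0.21720

Final: 0.21720


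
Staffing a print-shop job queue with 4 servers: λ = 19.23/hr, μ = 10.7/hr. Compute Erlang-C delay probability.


a = λ/μ = 1.7972; ρ = a/4 = 0.4493
P₀ = 0.162102 (from M/M/c formula)
C(c,a) = [a^c/(c!(1−ρ))]·P₀ = [10.43235/(24·0.5507)]·0.162102
= 0.78932·0.162102 = 0.127951

Final: 0.127951


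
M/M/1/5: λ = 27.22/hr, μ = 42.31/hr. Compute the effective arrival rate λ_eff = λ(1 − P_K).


ρ = 0.6433; P_K = (1−ρ)ρ^5/(1−ρ^6) = 0.042307
λ_eff = λ(1 − P_K) = 27.22·(1 − 0.042307) = 27.22·0.957693 = 26.0684 /hr

Final: 26.0684 /hr


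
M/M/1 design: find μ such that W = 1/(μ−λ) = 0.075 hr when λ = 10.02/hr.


W = 1/(μ−λ) ⇒ μ − λ = 1/W = 1/0.075 = 13.3333
μ = λ + 1/W = 10.02 + 13.3333 = 23.3533 per hr

Final: 23.3533 /hr


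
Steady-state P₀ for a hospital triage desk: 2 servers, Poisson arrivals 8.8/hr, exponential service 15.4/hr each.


a = λ/μ = 8.8/15.4 = 0.5714; ρ = a/c = 0.2857
Σ_{k=0}^{1} a^k/k! (terms k=0..1) = 1.00000 + 0.57143 = 1.57143
Tail: a^2/(2!(1−ρ)) = 0.32653/(2·0.7143) = 0.22857
P₀ = 1/(1.57143 + 0.22857) = 1/1.80000 = 0.555556

Final: 0.555556


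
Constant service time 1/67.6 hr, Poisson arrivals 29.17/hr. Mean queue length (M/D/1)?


ρ = 29.17/67.6 = 0.4315
M/D/1: Lq = ρ²/(2(1−ρ)) = 0.1862/(2·0.5685) = 0.16377

Final: 0.16377


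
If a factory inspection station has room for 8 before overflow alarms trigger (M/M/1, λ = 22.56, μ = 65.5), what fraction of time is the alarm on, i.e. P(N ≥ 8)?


ρ = 22.56/65.5 = 0.3444
P(N ≥ n) = ρ^n = 0.3444^8 = 0.0001981

Final: 0.0001981


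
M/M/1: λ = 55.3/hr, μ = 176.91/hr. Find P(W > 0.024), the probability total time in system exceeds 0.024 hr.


W ~ Exponential(μ−λ) for M/M/1.
μ − λ = 176.91 − 55.3 = 121.6100
P(W > t) = e^{−(μ−λ)t} = e^{−2.9186} = 0.054007

Final: 0.054007


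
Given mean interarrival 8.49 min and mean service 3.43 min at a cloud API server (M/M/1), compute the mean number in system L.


λ = 60/8.49 = 7.0671 /hr
μ = 60/3.43 = 17.4927 /hr
ρ = λ/μ = 7.0671/17.4927 = 0.4040
L = ρ/(1−ρ) = 0.4040/0.5960 = 0.6779

Final: 0.6779


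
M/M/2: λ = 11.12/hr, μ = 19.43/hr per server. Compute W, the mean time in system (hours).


a = 0.5723; ρ = 0.2862; P₀ = 0.555022
Lq = P₀·a^c·ρ/(c!(1−ρ)²) = 0.05104
Wq = Lq/λ = 0.05104/11.12 = 0.004590 hr
W = Wq + 1/μ = 0.004590 + 0.05147 = 0.05606 hr

Final: 0.05606 hr


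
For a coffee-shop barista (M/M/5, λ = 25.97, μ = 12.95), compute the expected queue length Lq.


a = λ/μ = 2.0054; ρ = a/5 = 0.4011
P₀ = 0.133590
Lq = P₀·a^c·ρ / (c!·(1−ρ)²) = 0.133590·32.43478·0.4011/(120·0.35870)
= 0.04037

Final: 0.04037


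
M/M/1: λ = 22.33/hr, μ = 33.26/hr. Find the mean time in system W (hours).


W = 1/(μ−λ) = 1/(33.26 − 22.33) = 1/10.93 = 0.09149 hr

Final: 0.09149 hr


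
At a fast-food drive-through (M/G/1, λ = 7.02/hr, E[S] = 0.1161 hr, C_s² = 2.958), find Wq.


ρ = λ·E[S] = 7.02·0.1161 = 0.8150
E[S²] = E[S]²(1+C_s²) = 0.1161²·(1+2.958) = 0.053351
Wq = λ·E[S²]/(2(1−ρ)) = 7.02·0.053351/(2·0.1850) = 1.01234 hr

Final: 1.01234 hr


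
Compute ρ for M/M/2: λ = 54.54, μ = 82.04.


ρ = λ/(cμ) = 54.54/(2·82.04) = 54.54/164.08 = 0.3324

Final: 0.3324


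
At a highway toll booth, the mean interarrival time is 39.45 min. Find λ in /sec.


λ = 1/(interarrival time) in consistent units.
1 second = 0.0166667 min, so λ = 0.0166667/39.45 = 0.0004225 per second

Final: 0.0004225 /sec
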